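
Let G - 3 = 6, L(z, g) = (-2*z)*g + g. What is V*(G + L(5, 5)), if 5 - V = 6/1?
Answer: 36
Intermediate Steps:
L(z, g) = g - 2*g*z (L(z, g) = -2*g*z + g = g - 2*g*z)
G = 9 (G = 3 + 6 = 9)
V = -1 (V = 5 - 6/1 = 5 - 6 = -1)
V*(G + L(5, 5)) = -(9 + 5*(1 - 2*5)) = -(9 + 5*(1 - 10)) = -(9 + 5*(-9)) = -(9 - 45) = -1*(-36) = 36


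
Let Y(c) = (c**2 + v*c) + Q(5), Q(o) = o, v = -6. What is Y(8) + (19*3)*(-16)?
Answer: -891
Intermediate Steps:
Y(c) = 5 + c**2 - 6*c (Y(c) = (c**2 - 6*c) + 5 = 5 + c**2 - 6*c)
Y(8) + (19*3)*(-16) = (5 + 8**2 - 6*8) + (19*3)*(-16) = (5 + 64 - 48) + 57*(-16) = 21 - 912 = -891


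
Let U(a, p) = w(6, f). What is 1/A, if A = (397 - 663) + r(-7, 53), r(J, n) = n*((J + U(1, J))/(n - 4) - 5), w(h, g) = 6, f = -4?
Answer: -49/26072 ≈ -0.0018794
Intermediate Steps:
U(a, p) = 6
r(J, n) = n*(-5 + (6 + J)/(-4 + n)) (r(J, n) = n*((J + 6)/(n - 4) - 5) = n*((6 + J)/(-4 + n) - 5) = n*(-5 + (6 + J)/(-4 + n)))
A = -26072/49 (A = (397 - 663) + 53*(26 - 7 - 5*53)/(-4 + 53) = -266 + 53*(26 - 7 - 265)/49 = -266 + 53*(1/49)*(-246) = -266 - 13038/49 = -26072/49 ≈ -532.08)
1/A = 1/(-26072/49) = -49/26072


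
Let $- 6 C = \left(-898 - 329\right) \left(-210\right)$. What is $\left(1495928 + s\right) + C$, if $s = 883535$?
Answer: $2336518$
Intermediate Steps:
$C = -42945$ ($C = - \frac{\left(-898 - 329\right) \left(-210\right)}{6} = - \frac{\left(-1227\right) \left(-210\right)}{6} = \left(- \frac{1}{6}\right) 257670 = -42945$)
$\left(1495928 + s\right) + C = \left(1495928 + 883535\right) - 42945 = 2379463 - 42945 = 2336518$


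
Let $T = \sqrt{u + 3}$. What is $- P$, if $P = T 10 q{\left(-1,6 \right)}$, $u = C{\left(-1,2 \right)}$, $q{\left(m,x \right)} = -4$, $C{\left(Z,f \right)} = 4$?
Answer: $40 \sqrt{7} \approx 105.83$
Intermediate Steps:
$u = 4$
$T = \sqrt{7}$ ($T = \sqrt{4 + 3} = \sqrt{7} \approx 2.6458$)
$P = - 40 \sqrt{7}$ ($P = \sqrt{7} \cdot 10 \left(-4\right) = 10 \sqrt{7} \left(-4\right) = - 40 \sqrt{7} \approx -105.83$)
$- P = - \left(-40\right) \sqrt{7} = 40 \sqrt{7}$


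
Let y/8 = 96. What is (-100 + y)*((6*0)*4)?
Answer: 0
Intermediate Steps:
y = 768 (y = 8*96 = 768)
(-100 + y)*((6*0)*4) = (-100 + 768)*((6*0)*4) = 668*(0*4) = 668*0 = 0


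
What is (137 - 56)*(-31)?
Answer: -2511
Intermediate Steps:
(137 - 56)*(-31) = 81*(-31) = -2511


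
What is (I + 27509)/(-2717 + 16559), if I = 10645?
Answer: 6359/2307 ≈ 2.7564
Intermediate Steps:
(I + 27509)/(-2717 + 16559) = (10645 + 27509)/(-2717 + 16559) = 38154/13842 = 38154*(1/13842) = 6359/2307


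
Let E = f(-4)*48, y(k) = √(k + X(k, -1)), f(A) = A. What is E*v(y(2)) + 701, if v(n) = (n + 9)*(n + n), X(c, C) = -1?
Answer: -3139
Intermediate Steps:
y(k) = √(-1 + k) (y(k) = √(k - 1) = √(-1 + k))
v(n) = 2*n*(9 + n) (v(n) = (9 + n)*(2*n) = 2*n*(9 + n))
E = -192 (E = -4*48 = -192)
E*v(y(2)) + 701 = -384*√(-1 + 2)*(9 + √(-1 + 2)) + 701 = -384*√1*(9 + √1) + 701 = -384*(9 + 1) + 701 = -384*10 + 701 = -192*20 + 701 = -3840 + 701 = -3139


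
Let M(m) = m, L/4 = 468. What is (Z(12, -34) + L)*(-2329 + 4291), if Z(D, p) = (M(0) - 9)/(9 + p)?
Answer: 91839258/25 ≈ 3.6736e+6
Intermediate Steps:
L = 1872 (L = 4*468 = 1872)
Z(D, p) = -9/(9 + p) (Z(D, p) = (0 - 9)/(9 + p) = -9/(9 + p))
(Z(12, -34) + L)*(-2329 + 4291) = (-9/(9 - 34) + 1872)*(-2329 + 4291) = (-9/(-25) + 1872)*1962 = (-9*(-1/25) + 1872)*1962 = (9/25 + 1872)*1962 = (46809/25)*1962 = 91839258/25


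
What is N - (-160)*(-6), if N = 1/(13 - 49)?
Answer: -34561/36 ≈ -960.03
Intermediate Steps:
N = -1/36 (N = 1/(-36) = -1/36 ≈ -0.027778)
N - (-160)*(-6) = -1/36 - (-160)*(-6) = -1/36 - 40*24 = -1/36 - 960 = -34561/36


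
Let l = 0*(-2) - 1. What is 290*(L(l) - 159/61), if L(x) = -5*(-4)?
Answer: 307690/61 ≈ 5044.1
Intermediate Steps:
l = -1 (l = 0 - 1 = -1)
L(x) = 20
290*(L(l) - 159/61) = 290*(20 - 159/61) = 290*(1061/61) = 307690/61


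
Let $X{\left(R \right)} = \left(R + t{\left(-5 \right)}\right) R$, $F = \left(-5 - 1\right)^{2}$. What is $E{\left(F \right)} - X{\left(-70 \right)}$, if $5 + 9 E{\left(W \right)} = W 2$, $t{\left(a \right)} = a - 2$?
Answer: $- \frac{48443}{9} \approx -5382.6$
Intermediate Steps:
$t{\left(a \right)} = -2 + a$
$F = 36$ ($F = \left(-6\right)^{2} = 36$)
$X{\left(R \right)} = R \left(-7 + R\right)$ ($X{\left(R \right)} = \left(R - 7\right) R = \left(-7 + R\right) R = R \left(-7 + R\right)$)
$E{\left(W \right)} = - \frac{5}{9} + \frac{2 W}{9}$ ($E{\left(W \right)} = - \frac{5}{9} + \frac{W 2}{9} = - \frac{5}{9} + \frac{2 W}{9}$)
$E{\left(F \right)} - X{\left(-70 \right)} = \left(- \frac{5}{9} + \frac{2}{9} \cdot 36\right) - - 70 \left(-7 - 70\right) = \left(- \frac{5}{9} + 8\right) - \left(-70\right) \left(-77\right) = \frac{67}{9} - 5390 = - \frac{48443}{9}$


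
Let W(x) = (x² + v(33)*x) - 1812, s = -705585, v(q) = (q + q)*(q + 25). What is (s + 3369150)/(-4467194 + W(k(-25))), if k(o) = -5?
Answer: -2663565/4488121 ≈ -0.59347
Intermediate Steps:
v(q) = 2*q*(25 + q) (v(q) = (2*q)*(25 + q) = 2*q*(25 + q))
W(x) = -1812 + x² + 3828*x (W(x) = (x² + (2*33*(25 + 33))*x) - 1812 = (x² + (2*33*58)*x) - 1812 = (x² + 3828*x) - 1812 = -1812 + x² + 3828*x)
(s + 3369150)/(-4467194 + W(k(-25))) = (-705585 + 3369150)/(-4467194 + (-1812 + (-5)² + 3828*(-5))) = 2663565/(-4467194 + (-1812 + 25 - 19140)) = 2663565/(-4467194 - 20927) = 2663565/(-4488121) = 2663565*(-1/4488121) = -2663565/4488121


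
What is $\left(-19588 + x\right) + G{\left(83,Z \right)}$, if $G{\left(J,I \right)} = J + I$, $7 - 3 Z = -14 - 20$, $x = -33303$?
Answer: $- \frac{158383}{3} \approx -52794.0$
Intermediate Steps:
$Z = \frac{41}{3}$ ($Z = \frac{7}{3} - \frac{-14 - 20}{3} = \frac{7}{3} - - \frac{34}{3} = \frac{7}{3} + \frac{34}{3} = \frac{41}{3} \approx 13.667$)
$G{\left(J,I \right)} = I + J$
$\left(-19588 + x\right) + G{\left(83,Z \right)} = \left(-19588 - 33303\right) + \left(\frac{41}{3} + 83\right) = -52891 + \frac{290}{3} = - \frac{158383}{3}$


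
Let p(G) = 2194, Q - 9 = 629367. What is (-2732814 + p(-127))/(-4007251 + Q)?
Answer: 546124/675575 ≈ 0.80838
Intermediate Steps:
Q = 629376 (Q = 9 + 629367 = 629376)
(-2732814 + p(-127))/(-4007251 + Q) = (-2732814 + 2194)/(-4007251 + 629376) = -2730620/(-3377875) = -2730620*(-1/3377875) = 546124/675575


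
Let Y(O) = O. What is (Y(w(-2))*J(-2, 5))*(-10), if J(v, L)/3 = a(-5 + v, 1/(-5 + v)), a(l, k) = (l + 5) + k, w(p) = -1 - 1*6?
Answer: -450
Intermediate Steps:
w(p) = -7 (w(p) = -1 - 6 = -7)
a(l, k) = 5 + k + l (a(l, k) = (5 + l) + k = 5 + k + l)
J(v, L) = 3*v + 3/(-5 + v) (J(v, L) = 3*(5 + 1/(-5 + v) + (-5 + v)) = 3*(v + 1/(-5 + v)) = 3*v + 3/(-5 + v))
(Y(w(-2))*J(-2, 5))*(-10) = -21*(1 - 2*(-5 - 2))/(-5 - 2)*(-10) = -21*(1 - 2*(-7))/(-7)*(-10) = -21*(-1)*(1 + 14)/7*(-10) = -21*(-1)*15/7*(-10) = -7*(-45/7)*(-10) = 45*(-10) = -450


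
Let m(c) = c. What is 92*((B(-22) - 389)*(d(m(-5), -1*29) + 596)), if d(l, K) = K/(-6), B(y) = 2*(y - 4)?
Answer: -24377010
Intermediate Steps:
B(y) = -8 + 2*y (B(y) = 2*(-4 + y) = -8 + 2*y)
d(l, K) = -K/6 (d(l, K) = K*(-1/6) = -K/6)
92*((B(-22) - 389)*(d(m(-5), -1*29) + 596)) = 92*(((-8 + 2*(-22)) - 389)*(-(-1)*29/6 + 596)) = 92*(((-8 - 44) - 389)*(-1/6*(-29) + 596)) = 92*((-52 - 389)*(29/6 + 596)) = 92*(-441*3605/6) = 92*(-529935/2) = -24377010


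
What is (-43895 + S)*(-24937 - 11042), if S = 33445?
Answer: 375980550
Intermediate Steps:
(-43895 + S)*(-24937 - 11042) = (-43895 + 33445)*(-24937 - 11042) = -10450*(-35979) = 375980550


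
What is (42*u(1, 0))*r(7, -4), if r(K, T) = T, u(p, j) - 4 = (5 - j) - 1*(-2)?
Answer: -1848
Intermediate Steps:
u(p, j) = 11 - j (u(p, j) = 4 + ((5 - j) - 1*(-2)) = 4 + ((5 - j) + 2) = 4 + (7 - j) = 11 - j)
(42*u(1, 0))*r(7, -4) = (42*(11 - 1*0))*(-4) = (42*(11 + 0))*(-4) = (42*11)*(-4) = 462*(-4) = -1848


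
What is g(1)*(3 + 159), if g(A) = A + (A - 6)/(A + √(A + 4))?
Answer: 729/2 - 405*√5/2 ≈ -88.304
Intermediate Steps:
g(A) = A + (-6 + A)/(A + √(4 + A))
g(1)*(3 + 159) = ((-6 + 1 + 1² + 1*√(4 + 1))/(1 + √(4 + 1)))*(3 + 159) = ((-6 + 1 + 1 + 1*√5)/(1 + √5))*162 = ((-6 + 1 + 1 + √5)/(1 + √5))*162 = ((-4 + √5)/(1 + √5))*162 = 162*(-4 + √5)/(1 + √5)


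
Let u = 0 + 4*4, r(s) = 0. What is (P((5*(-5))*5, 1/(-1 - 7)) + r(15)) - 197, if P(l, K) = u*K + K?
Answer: -1593/8 ≈ -199.13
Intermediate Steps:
u = 16 (u = 0 + 16 = 16)
P(l, K) = 17*K (P(l, K) = 16*K + K = 17*K)
(P((5*(-5))*5, 1/(-1 - 7)) + r(15)) - 197 = (17/(-1 - 7) + 0) - 197 = (17/(-8) + 0) - 197 = (17*(-⅛) + 0) - 197 = (-17/8 + 0) - 197 = -17/8 - 197 = -1593/8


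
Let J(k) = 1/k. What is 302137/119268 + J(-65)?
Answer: 19519637/7752420 ≈ 2.5179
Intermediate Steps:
302137/119268 + J(-65) = 302137/119268 + 1/(-65) = 302137*(1/119268) - 1/65 = 302137/119268 - 1/65 = 19519637/7752420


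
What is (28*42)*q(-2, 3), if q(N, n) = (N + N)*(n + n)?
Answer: -28224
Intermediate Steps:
q(N, n) = 4*N*n (q(N, n) = (2*N)*(2*n) = 4*N*n)
(28*42)*q(-2, 3) = (28*42)*(4*(-2)*3) = 1176*(-24) = -28224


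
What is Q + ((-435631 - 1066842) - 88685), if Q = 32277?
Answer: -1558881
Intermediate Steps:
Q + ((-435631 - 1066842) - 88685) = 32277 + ((-435631 - 1066842) - 88685) = 32277 + (-1502473 - 88685) = 32277 - 1591158 = -1558881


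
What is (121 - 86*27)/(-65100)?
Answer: 71/2100 ≈ 0.033810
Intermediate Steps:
(121 - 86*27)/(-65100) = (121 - 2322)*(-1/65100) = -2201*(-1/65100) = 71/2100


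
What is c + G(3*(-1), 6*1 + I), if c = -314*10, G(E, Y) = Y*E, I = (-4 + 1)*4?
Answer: -3122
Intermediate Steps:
I = -12 (I = -3*4 = -12)
G(E, Y) = E*Y
c = -3140
c + G(3*(-1), 6*1 + I) = -3140 + (3*(-1))*(6*1 - 12) = -3140 - 3*(6 - 12) = -3140 - 3*(-6) = -3140 + 18 = -3122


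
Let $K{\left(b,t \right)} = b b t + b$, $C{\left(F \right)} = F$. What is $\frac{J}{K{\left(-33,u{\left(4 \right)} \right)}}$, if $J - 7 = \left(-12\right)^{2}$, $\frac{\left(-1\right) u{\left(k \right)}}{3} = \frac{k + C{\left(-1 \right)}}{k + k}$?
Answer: $- \frac{1208}{10065} \approx -0.12002$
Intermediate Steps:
$u{\left(k \right)} = - \frac{3 \left(-1 + k\right)}{2 k}$ ($u{\left(k \right)} = - 3 \frac{k - 1}{k + k} = - 3 \frac{-1 + k}{2 k} = - \frac{3 \left(-1 + k\right)}{2 k}$)
$K{\left(b,t \right)} = b + t b^{2}$ ($K{\left(b,t \right)} = b^{2} t + b = t b^{2} + b = b + t b^{2}$)
$J = 151$ ($J = 7 + \left(-12\right)^{2} = 7 + 144 = 151$)
$\frac{J}{K{\left(-33,u{\left(4 \right)} \right)}} = \frac{151}{\left(-33\right) \left(1 - 33 \frac{3 \left(1 - 4\right)}{2 \cdot 4}\right)} = \frac{151}{\left(-33\right) \left(1 - 33 \cdot \frac{3}{2} \cdot \frac{1}{4} \left(1 - 4\right)\right)} = \frac{151}{\left(-33\right) \left(1 - 33 \cdot \frac{3}{2} \cdot \frac{1}{4} \left(-3\right)\right)} = \frac{151}{\left(-33\right) \left(1 - - \frac{297}{8}\right)} = \frac{151}{\left(-33\right) \left(1 + \frac{297}{8}\right)} = \frac{151}{\left(-33\right) \frac{305}{8}} = \frac{151}{- \frac{10065}{8}} = 151 \left(- \frac{8}{10065}\right) = - \frac{1208}{10065}$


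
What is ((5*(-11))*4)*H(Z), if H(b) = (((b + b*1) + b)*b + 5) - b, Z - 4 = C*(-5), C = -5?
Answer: -549780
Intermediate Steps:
Z = 29 (Z = 4 - 5*(-5) = 4 + 25 = 29)
H(b) = 5 - b + 3*b² (H(b) = (((b + b) + b)*b + 5) - b = ((2*b + b)*b + 5) - b = ((3*b)*b + 5) - b = (3*b² + 5) - b = (5 + 3*b²) - b = 5 - b + 3*b²)
((5*(-11))*4)*H(Z) = ((5*(-11))*4)*(5 - 1*29 + 3*29²) = (-55*4)*(5 - 29 + 3*841) = -220*(5 - 29 + 2523) = -220*2499 = -549780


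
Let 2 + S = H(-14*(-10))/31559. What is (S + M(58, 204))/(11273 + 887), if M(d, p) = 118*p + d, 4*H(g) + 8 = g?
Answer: 13844647/6977408 ≈ 1.9842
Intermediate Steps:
H(g) = -2 + g/4
M(d, p) = d + 118*p
S = -5735/2869 (S = -2 + (-2 + (-14*(-10))/4)/31559 = -2 + (-2 + (¼)*140)*(1/31559) = -2 + (-2 + 35)*(1/31559) = -2 + 33*(1/31559) = -2 + 3/2869 = -5735/2869 ≈ -1.9990)
(S + M(58, 204))/(11273 + 887) = (-5735/2869 + (58 + 118*204))/(11273 + 887) = (-5735/2869 + (58 + 24072))/12160 = (-5735/2869 + 24130)*(1/12160) = (69223235/2869)*(1/12160) = 13844647/6977408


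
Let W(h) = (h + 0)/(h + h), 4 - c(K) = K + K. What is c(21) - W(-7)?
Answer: -77/2 ≈ -38.500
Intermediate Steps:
c(K) = 4 - 2*K (c(K) = 4 - (K + K) = 4 - 2*K)
W(h) = 1/2 (W(h) = h/((2*h)) = h*(1/(2*h)) = 1/2)
c(21) - W(-7) = (4 - 2*21) - 1*1/2 = (4 - 42) - 1/2 = -38 - 1/2 = -77/2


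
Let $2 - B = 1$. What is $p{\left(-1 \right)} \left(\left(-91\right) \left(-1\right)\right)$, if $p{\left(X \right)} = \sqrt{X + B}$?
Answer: $0$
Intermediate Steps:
$B = 1$ ($B = 2 - 1 = 1$)
$p{\left(X \right)} = \sqrt{1 + X}$ ($p{\left(X \right)} = \sqrt{X + 1} = \sqrt{1 + X}$)
$p{\left(-1 \right)} \left(\left(-91\right) \left(-1\right)\right) = \sqrt{1 - 1} \left(\left(-91\right) \left(-1\right)\right) = \sqrt{0} \cdot 91 = 0 \cdot 91 = 0$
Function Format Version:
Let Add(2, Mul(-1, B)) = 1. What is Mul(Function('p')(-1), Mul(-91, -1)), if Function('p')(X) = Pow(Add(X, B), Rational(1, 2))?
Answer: 0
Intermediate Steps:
B = 1 (B = Add(2, Mul(-1, 1)) = Add(2, -1) = 1)
Function('p')(X) = Pow(Add(1, X), Rational(1, 2)) (Function('p')(X) = Pow(Add(X, 1), Rational(1, 2)) = Pow(Add(1, X), Rational(1, 2)))
Mul(Function('p')(-1), Mul(-91, -1)) = Mul(Pow(Add(1, -1), Rational(1, 2)), Mul(-91, -1)) = Mul(Pow(0, Rational(1, 2)), 91) = Mul(0, 91) = 0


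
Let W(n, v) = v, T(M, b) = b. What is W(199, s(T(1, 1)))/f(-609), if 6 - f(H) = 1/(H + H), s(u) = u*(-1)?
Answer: -1218/7309 ≈ -0.16664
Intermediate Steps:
s(u) = -u
f(H) = 6 - 1/(2*H) (f(H) = 6 - 1/(H + H) = 6 - 1/(2*H))
W(199, s(T(1, 1)))/f(-609) = (-1*1)/(6 - 1/2/(-609)) = -1/(6 - 1/2*(-1/609)) = -1/(6 + 1/1218) = -1/7309/1218 = -1*1218/7309 = -1218/7309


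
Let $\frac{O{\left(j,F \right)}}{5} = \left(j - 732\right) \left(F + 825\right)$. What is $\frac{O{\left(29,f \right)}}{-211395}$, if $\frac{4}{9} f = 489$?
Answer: $\frac{106153}{3316} \approx 32.012$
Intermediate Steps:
$f = \frac{4401}{4}$ ($f = \frac{9}{4} \cdot 489 = \frac{4401}{4} \approx 1100.3$)
$O{\left(j,F \right)} = 5 \left(-732 + j\right) \left(825 + F\right)$ ($O{\left(j,F \right)} = 5 \left(j - 732\right) \left(F + 825\right) = 5 \left(-732 + j\right) \left(825 + F\right)$)
$\frac{O{\left(29,f \right)}}{-211395} = \frac{-3019500 - 4026915 + 4125 \cdot 29 + 5 \cdot \frac{4401}{4} \cdot 29}{-211395} = \left(-3019500 - 4026915 + 119625 + \frac{638145}{4}\right) \left(- \frac{1}{211395}\right) = \left(- \frac{27069015}{4}\right) \left(- \frac{1}{211395}\right) = \frac{106153}{3316}$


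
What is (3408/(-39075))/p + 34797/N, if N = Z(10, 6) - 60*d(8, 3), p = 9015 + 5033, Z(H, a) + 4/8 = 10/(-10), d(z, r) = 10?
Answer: -265291196571/4585815950 ≈ -57.850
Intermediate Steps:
Z(H, a) = -3/2 (Z(H, a) = -1/2 + 10/(-10) = -1/2 + 10*(-1/10) = -1/2 - 1 = -3/2)
p = 14048
N = -1203/2 (N = -3/2 - 60*10 = -3/2 - 600 = -1203/2 ≈ -601.50)
(3408/(-39075))/p + 34797/N = (3408/(-39075))/14048 + 34797/(-1203/2) = (3408*(-1/39075))*(1/14048) + 34797*(-2/1203) = -1136/13025*1/14048 - 23198/401 = -71/11435950 - 23198/401 = -265291196571/4585815950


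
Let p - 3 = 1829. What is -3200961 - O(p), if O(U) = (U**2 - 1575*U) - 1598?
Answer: -3670187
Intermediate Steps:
p = 1832 (p = 3 + 1829 = 1832)
O(U) = -1598 + U**2 - 1575*U
-3200961 - O(p) = -3200961 - (-1598 + 1832**2 - 1575*1832) = -3200961 - (-1598 + 3356224 - 2885400) = -3200961 - 1*469226 = -3200961 - 469226 = -3670187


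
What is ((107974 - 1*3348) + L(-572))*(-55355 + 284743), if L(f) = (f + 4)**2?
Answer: 98006023000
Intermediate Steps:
L(f) = (4 + f)**2
((107974 - 1*3348) + L(-572))*(-55355 + 284743) = ((107974 - 1*3348) + (4 - 572)**2)*(-55355 + 284743) = ((107974 - 3348) + (-568)**2)*229388 = (104626 + 322624)*229388 = 427250*229388 = 98006023000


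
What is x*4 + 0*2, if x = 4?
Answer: 16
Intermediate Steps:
x*4 + 0*2 = 4*4 + 0*2 = 16 + 0 = 16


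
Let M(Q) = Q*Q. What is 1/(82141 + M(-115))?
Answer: 1/95366 ≈ 1.0486e-5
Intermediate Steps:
M(Q) = Q**2
1/(82141 + M(-115)) = 1/(82141 + (-115)**2) = 1/(82141 + 13225) = 1/95366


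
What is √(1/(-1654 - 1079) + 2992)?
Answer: √22348109955/2733 ≈ 54.699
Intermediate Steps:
√(1/(-1654 - 1079) + 2992) = √(1/(-2733) + 2992) = √(-1/2733 + 2992) = √(8177135/2733) = √22348109955/2733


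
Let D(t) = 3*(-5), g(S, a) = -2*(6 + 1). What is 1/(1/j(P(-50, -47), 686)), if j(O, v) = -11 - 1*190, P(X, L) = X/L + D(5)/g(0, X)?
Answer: -201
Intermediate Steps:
g(S, a) = -14 (g(S, a) = -2*7 = -14)
D(t) = -15
P(X, L) = 15/14 + X/L (P(X, L) = X/L - 15/(-14) = X/L - 15*(-1/14) = X/L + 15/14 = 15/14 + X/L)
j(O, v) = -201 (j(O, v) = -11 - 190 = -201)
1/(1/j(P(-50, -47), 686)) = 1/(1/(-201)) = 1/(-1/201) = -201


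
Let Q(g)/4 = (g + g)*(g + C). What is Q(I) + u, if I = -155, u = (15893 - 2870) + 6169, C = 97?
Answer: 91112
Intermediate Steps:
u = 19192 (u = 13023 + 6169 = 19192)
Q(g) = 8*g*(97 + g) (Q(g) = 4*((g + g)*(g + 97)) = 4*((2*g)*(97 + g)) = 4*(2*g*(97 + g)) = 8*g*(97 + g))
Q(I) + u = 8*(-155)*(97 - 155) + 19192 = 8*(-155)*(-58) + 19192 = 71920 + 19192 = 91112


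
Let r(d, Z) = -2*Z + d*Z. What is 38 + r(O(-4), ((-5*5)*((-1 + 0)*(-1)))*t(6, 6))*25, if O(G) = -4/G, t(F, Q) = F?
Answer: 3788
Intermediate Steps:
r(d, Z) = -2*Z + Z*d
38 + r(O(-4), ((-5*5)*((-1 + 0)*(-1)))*t(6, 6))*25 = 38 + ((((-5*5)*((-1 + 0)*(-1)))*6)*(-2 - 4/(-4)))*25 = 38 + ((-(-25)*(-1)*6)*(-2 - 4*(-1/4)))*25 = 38 + ((-25*1*6)*(-2 + 1))*25 = 38 + (-25*6*(-1))*25 = 38 - 150*(-1)*25 = 38 + 150*25 = 38 + 3750 = 3788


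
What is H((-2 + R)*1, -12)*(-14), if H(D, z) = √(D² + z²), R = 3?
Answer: -14*√145 ≈ -168.58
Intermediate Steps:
H((-2 + R)*1, -12)*(-14) = √(((-2 + 3)*1)² + (-12)²)*(-14) = √((1*1)² + 144)*(-14) = √(1² + 144)*(-14) = √(1 + 144)*(-14) = √145*(-14) = -14*√145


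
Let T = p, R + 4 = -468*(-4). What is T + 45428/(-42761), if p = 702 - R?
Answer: -49904754/42761 ≈ -1167.1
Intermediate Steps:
R = 1868 (R = -4 - 468*(-4) = -4 + 1872 = 1868)
p = -1166 (p = 702 - 1*1868 = 702 - 1868 = -1166)
T = -1166
T + 45428/(-42761) = -1166 + 45428/(-42761) = -1166 + 45428*(-1/42761) = -1166 - 45428/42761 = -49904754/42761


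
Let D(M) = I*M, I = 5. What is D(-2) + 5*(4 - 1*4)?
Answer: -10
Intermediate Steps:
D(M) = 5*M
D(-2) + 5*(4 - 1*4) = 5*(-2) + 5*(4 - 1*4) = -10 + 5*(4 - 4) = -10 + 5*0 = -10 + 0 = -10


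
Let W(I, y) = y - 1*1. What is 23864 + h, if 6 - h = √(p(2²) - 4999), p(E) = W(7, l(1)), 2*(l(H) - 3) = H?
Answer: 23870 - I*√19986/2 ≈ 23870.0 - 70.686*I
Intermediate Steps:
l(H) = 3 + H/2
W(I, y) = -1 + y (W(I, y) = y - 1 = -1 + y)
p(E) = 5/2 (p(E) = -1 + (3 + (½)*1) = -1 + (3 + ½) = -1 + 7/2 = 5/2)
h = 6 - I*√19986/2 (h = 6 - √(5/2 - 4999) = 6 - √(-9993/2) = 6 - I*√19986/2 ≈ 6.0 - 70.686*I)
23864 + h = 23864 + (6 - I*√19986/2) = 23870 - I*√19986/2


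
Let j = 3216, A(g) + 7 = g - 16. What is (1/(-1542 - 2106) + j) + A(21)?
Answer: 11724671/3648 ≈ 3214.0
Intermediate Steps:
A(g) = -23 + g (A(g) = -7 + (g - 16) = -7 + (-16 + g) = -23 + g)
(1/(-1542 - 2106) + j) + A(21) = (1/(-1542 - 2106) + 3216) + (-23 + 21) = (1/(-3648) + 3216) - 2 = (-1/3648 + 3216) - 2 = 11731967/3648 - 2 = 11724671/3648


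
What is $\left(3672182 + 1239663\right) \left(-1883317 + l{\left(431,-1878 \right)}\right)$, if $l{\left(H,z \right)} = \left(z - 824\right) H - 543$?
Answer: $-14973376358590$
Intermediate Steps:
$l{\left(H,z \right)} = -543 + H \left(-824 + z\right)$ ($l{\left(H,z \right)} = \left(-824 + z\right) H - 543 = H \left(-824 + z\right) - 543 = -543 + H \left(-824 + z\right)$)
$\left(3672182 + 1239663\right) \left(-1883317 + l{\left(431,-1878 \right)}\right) = \left(3672182 + 1239663\right) \left(-1883317 - 1165105\right) = 4911845 \left(-1883317 - 1165105\right) = 4911845 \left(-3048422\right) = -14973376358590$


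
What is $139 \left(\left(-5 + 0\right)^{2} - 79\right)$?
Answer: $-7506$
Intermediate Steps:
$139 \left(\left(-5 + 0\right)^{2} - 79\right) = 139 \left(\left(-5\right)^{2} - 79\right) = 139 \left(25 - 79\right) = 139 \left(-54\right) = -7506$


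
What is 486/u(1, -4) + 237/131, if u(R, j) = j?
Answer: -31359/262 ≈ -119.69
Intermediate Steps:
486/u(1, -4) + 237/131 = 486/(-4) + 237/131 = 486*(-1/4) + 237*(1/131) = -243/2 + 237/131 = -31359/262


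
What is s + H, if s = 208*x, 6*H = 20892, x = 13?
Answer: 6186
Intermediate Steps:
H = 3482 (H = (1/6)*20892 = 3482)
s = 2704 (s = 208*13 = 2704)
s + H = 2704 + 3482 = 6186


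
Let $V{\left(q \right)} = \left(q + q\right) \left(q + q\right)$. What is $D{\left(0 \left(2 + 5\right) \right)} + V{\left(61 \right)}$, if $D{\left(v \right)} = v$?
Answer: $14884$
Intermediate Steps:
$V{\left(q \right)} = 4 q^{2}$ ($V{\left(q \right)} = 2 q 2 q = 4 q^{2}$)
$D{\left(0 \left(2 + 5\right) \right)} + V{\left(61 \right)} = 0 \left(2 + 5\right) + 4 \cdot 61^{2} = 0 \cdot 7 + 4 \cdot 3721 = 0 + 14884 = 14884$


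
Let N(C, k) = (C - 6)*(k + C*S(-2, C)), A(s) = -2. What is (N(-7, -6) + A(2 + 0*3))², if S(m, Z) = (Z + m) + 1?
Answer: 425104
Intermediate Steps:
S(m, Z) = 1 + Z + m
N(C, k) = (-6 + C)*(k + C*(-1 + C)) (N(C, k) = (C - 6)*(k + C*(1 + C - 2)) = (-6 + C)*(k + C*(-1 + C)))
(N(-7, -6) + A(2 + 0*3))² = (((-7)³ - 7*(-7)² - 6*(-6) + 6*(-7) - 7*(-6)) - 2)² = ((-343 - 7*49 + 36 - 42 + 42) - 2)² = ((-343 - 343 + 36 - 42 + 42) - 2)² = (-650 - 2)² = (-652)² = 425104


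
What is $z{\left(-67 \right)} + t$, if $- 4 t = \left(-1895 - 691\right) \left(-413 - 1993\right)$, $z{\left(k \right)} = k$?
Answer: $-1555546$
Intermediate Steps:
$t = -1555479$ ($t = - \frac{\left(-1895 - 691\right) \left(-413 - 1993\right)}{4} = - \frac{\left(-2586\right) \left(-2406\right)}{4} = \left(- \frac{1}{4}\right) 6221916 = -1555479$)
$z{\left(-67 \right)} + t = -67 - 1555479 = -1555546$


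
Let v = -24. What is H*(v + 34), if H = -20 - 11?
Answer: -310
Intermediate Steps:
H = -31
H*(v + 34) = -31*(-24 + 34) = -31*10 = -310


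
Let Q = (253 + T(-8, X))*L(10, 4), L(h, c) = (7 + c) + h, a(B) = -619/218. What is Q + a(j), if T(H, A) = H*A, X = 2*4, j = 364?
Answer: 864623/218 ≈ 3966.2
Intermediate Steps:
X = 8
a(B) = -619/218 (a(B) = -619*1/218 = -619/218)
T(H, A) = A*H
L(h, c) = 7 + c + h
Q = 3969 (Q = (253 + 8*(-8))*(7 + 4 + 10) = (253 - 64)*21 = 189*21 = 3969)
Q + a(j) = 3969 - 619/218 = 864623/218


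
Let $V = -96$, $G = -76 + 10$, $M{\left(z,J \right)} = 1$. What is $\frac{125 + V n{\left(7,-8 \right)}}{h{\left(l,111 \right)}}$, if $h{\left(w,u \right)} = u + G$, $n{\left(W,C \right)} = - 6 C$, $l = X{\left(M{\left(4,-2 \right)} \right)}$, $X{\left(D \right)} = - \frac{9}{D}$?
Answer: $- \frac{4483}{45} \approx -99.622$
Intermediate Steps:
$G = -66$
$l = -9$ ($l = - \frac{9}{1} = \left(-9\right) 1 = -9$)
$h{\left(w,u \right)} = -66 + u$ ($h{\left(w,u \right)} = u - 66 = -66 + u$)
$\frac{125 + V n{\left(7,-8 \right)}}{h{\left(l,111 \right)}} = \frac{125 - 96 \left(\left(-6\right) \left(-8\right)\right)}{-66 + 111} = \frac{125 - 4608}{45} = \left(125 - 4608\right) \frac{1}{45} = \left(-4483\right) \frac{1}{45} = - \frac{4483}{45}$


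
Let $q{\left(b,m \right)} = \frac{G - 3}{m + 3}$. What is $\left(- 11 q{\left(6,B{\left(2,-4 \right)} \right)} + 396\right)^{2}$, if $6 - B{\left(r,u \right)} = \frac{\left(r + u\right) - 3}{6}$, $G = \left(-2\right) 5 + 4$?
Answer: $\frac{573985764}{3481} \approx 1.6489 \cdot 10^{5}$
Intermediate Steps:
$G = -6$ ($G = -10 + 4 = -6$)
$B{\left(r,u \right)} = \frac{13}{2} - \frac{r}{6} - \frac{u}{6}$ ($B{\left(r,u \right)} = 6 - \frac{\left(r + u\right) - 3}{6} = 6 - \left(-3 + r + u\right) \frac{1}{6} = 6 - \left(- \frac{1}{2} + \frac{r}{6} + \frac{u}{6}\right) = \frac{13}{2} - \frac{r}{6} - \frac{u}{6}$)
$q{\left(b,m \right)} = - \frac{9}{3 + m}$ ($q{\left(b,m \right)} = \frac{-6 - 3}{m + 3} = - \frac{9}{3 + m}$)
$\left(- 11 q{\left(6,B{\left(2,-4 \right)} \right)} + 396\right)^{2} = \left(- 11 \left(- \frac{9}{3 - - \frac{41}{6}}\right) + 396\right)^{2} = \left(- 11 \left(- \frac{9}{3 + \left(\frac{13}{2} - \frac{1}{3} + \frac{2}{3}\right)}\right) + 396\right)^{2} = \left(- 11 \left(- \frac{9}{3 + \frac{41}{6}}\right) + 396\right)^{2} = \left(- 11 \left(- \frac{9}{\frac{59}{6}}\right) + 396\right)^{2} = \left(- 11 \left(\left(-9\right) \frac{6}{59}\right) + 396\right)^{2} = \left(\left(-11\right) \left(- \frac{54}{59}\right) + 396\right)^{2} = \left(\frac{594}{59} + 396\right)^{2} = \left(\frac{23958}{59}\right)^{2} = \frac{573985764}{3481}$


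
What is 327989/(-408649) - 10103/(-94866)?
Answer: -26986423627/38766896034 ≈ -0.69612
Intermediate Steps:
327989/(-408649) - 10103/(-94866) = 327989*(-1/408649) - 10103*(-1/94866) = -327989/408649 + 10103/94866 = -26986423627/38766896034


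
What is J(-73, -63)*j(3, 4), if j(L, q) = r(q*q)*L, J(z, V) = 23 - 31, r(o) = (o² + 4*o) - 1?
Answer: -7656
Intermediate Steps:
r(o) = -1 + o² + 4*o
J(z, V) = -8
j(L, q) = L*(-1 + q⁴ + 4*q²) (j(L, q) = (-1 + (q*q)² + 4*(q*q))*L = (-1 + (q²)² + 4*q²)*L = (-1 + q⁴ + 4*q²)*L = L*(-1 + q⁴ + 4*q²))
J(-73, -63)*j(3, 4) = -24*(-1 + 4⁴ + 4*4²) = -24*(-1 + 256 + 4*16) = -24*(-1 + 256 + 64) = -24*319 = -8*957 = -7656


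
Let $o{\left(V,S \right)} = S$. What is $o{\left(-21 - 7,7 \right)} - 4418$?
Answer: $-4411$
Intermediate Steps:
$o{\left(-21 - 7,7 \right)} - 4418 = 7 - 4418 = -4411$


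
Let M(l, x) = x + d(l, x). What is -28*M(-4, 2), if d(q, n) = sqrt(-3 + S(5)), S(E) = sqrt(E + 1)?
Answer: -56 - 28*I*sqrt(3 - sqrt(6)) ≈ -56.0 - 20.775*I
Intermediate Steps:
S(E) = sqrt(1 + E)
d(q, n) = sqrt(-3 + sqrt(6)) (d(q, n) = sqrt(-3 + sqrt(1 + 5)) = sqrt(-3 + sqrt(6)))
M(l, x) = x + sqrt(-3 + sqrt(6))
-28*M(-4, 2) = -28*(2 + sqrt(-3 + sqrt(6))) = -56 - 28*sqrt(-3 + sqrt(6))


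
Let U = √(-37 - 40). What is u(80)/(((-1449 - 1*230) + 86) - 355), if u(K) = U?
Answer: -I*√77/1948 ≈ -0.0045046*I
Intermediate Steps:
U = I*√77 (U = √(-77) = I*√77 ≈ 8.775*I)
u(K) = I*√77
u(80)/(((-1449 - 1*230) + 86) - 355) = (I*√77)/(((-1449 - 1*230) + 86) - 355) = (I*√77)/(((-1449 - 230) + 86) - 355) = (I*√77)/((-1679 + 86) - 355) = (I*√77)/(-1593 - 355) = (I*√77)/(-1948) = (I*√77)*(-1/1948) = -I*√77/1948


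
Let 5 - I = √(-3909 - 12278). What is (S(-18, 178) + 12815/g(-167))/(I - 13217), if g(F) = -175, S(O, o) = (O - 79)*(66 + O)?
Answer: 2186889876/6110059585 - 165523*I*√16187/6110059585 ≈ 0.35792 - 0.0034466*I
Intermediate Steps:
S(O, o) = (-79 + O)*(66 + O)
I = 5 - I*√16187 (I = 5 - √(-3909 - 12278) = 5 - √(-16187) = 5 - I*√16187 ≈ 5.0 - 127.23*I)
(S(-18, 178) + 12815/g(-167))/(I - 13217) = ((-5214 + (-18)² - 13*(-18)) + 12815/(-175))/((5 - I*√16187) - 13217) = ((-5214 + 324 + 234) + 12815*(-1/175))/(-13212 - I*√16187) = (-4656 - 2563/35)/(-13212 - I*√16187) = -165523/(35*(-13212 - I*√16187))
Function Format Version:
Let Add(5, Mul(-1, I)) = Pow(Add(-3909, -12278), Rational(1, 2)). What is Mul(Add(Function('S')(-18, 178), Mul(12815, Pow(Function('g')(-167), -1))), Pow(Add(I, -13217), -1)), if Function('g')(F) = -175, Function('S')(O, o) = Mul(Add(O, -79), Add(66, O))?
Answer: Add(Rational(2186889876, 6110059585), Mul(Rational(-165523, 6110059585), I, Pow(16187, Rational(1, 2)))) ≈ Add(0.35792, Mul(-0.0034466, I))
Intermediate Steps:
Function('S')(O, o) = Mul(Add(-79, O), Add(66, O))
I = Add(5, Mul(-1, I, Pow(16187, Rational(1, 2)))) (I = Add(5, Mul(-1, Pow(Add(-3909, -12278), Rational(1, 2)))) = Add(5, Mul(-1, Pow(-16187, Rational(1, 2)))) = Add(5, Mul(-1, Mul(I, Pow(16187, Rational(1, 2))))) = Add(5, Mul(-1, I, Pow(16187, Rational(1, 2)))) ≈ Add(5.0000, Mul(-127.23, I)))
Mul(Add(Function('S')(-18, 178), Mul(12815, Pow(Function('g')(-167), -1))), Pow(Add(I, -13217), -1)) = Mul(Add(Add(-5214, Pow(-18, 2), Mul(-13, -18)), Mul(12815, Pow(-175, -1))), Pow(Add(Add(5, Mul(-1, I, Pow(16187, Rational(1, 2)))), -13217), -1)) = Mul(Add(Add(-5214, 324, 234), Mul(12815, Rational(-1, 175))), Pow(Add(-13212, Mul(-1, I, Pow(16187, Rational(1, 2)))), -1)) = Mul(Add(-4656, Rational(-2563, 35)), Pow(Add(-13212, Mul(-1, I, Pow(16187, Rational(1, 2)))), -1)) = Mul(Rational(-165523, 35), Pow(Add(-13212, Mul(-1, I, Pow(16187, Rational(1, 2)))), -1))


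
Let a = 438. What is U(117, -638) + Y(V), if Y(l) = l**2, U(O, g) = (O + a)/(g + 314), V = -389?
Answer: 16342483/108 ≈ 1.5132e+5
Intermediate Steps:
U(O, g) = (438 + O)/(314 + g) (U(O, g) = (O + 438)/(g + 314) = (438 + O)/(314 + g))
U(117, -638) + Y(V) = (438 + 117)/(314 - 638) + (-389)**2 = 555/(-324) + 151321 = -1/324*555 + 151321 = -185/108 + 151321 = 16342483/108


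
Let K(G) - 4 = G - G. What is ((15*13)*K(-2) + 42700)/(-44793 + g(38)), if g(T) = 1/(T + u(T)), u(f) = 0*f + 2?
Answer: -1739200/1791719 ≈ -0.97069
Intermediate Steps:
u(f) = 2 (u(f) = 0 + 2 = 2)
K(G) = 4 (K(G) = 4 + (G - G) = 4 + 0 = 4)
g(T) = 1/(2 + T) (g(T) = 1/(T + 2) = 1/(2 + T))
((15*13)*K(-2) + 42700)/(-44793 + g(38)) = ((15*13)*4 + 42700)/(-44793 + 1/(2 + 38)) = (195*4 + 42700)/(-44793 + 1/40) = (780 + 42700)/(-44793 + 1/40) = 43480/(-1791719/40) = 43480*(-40/1791719) = -1739200/1791719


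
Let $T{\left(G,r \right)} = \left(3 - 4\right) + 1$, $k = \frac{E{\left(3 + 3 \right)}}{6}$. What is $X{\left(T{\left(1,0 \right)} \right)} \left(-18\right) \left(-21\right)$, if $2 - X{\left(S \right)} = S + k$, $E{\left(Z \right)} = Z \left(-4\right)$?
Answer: $2268$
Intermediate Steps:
$E{\left(Z \right)} = - 4 Z$
$k = -4$ ($k = \frac{\left(-4\right) \left(3 + 3\right)}{6} = \left(-4\right) 6 \cdot \frac{1}{6} = \left(-24\right) \frac{1}{6} = -4$)
$T{\left(G,r \right)} = 0$ ($T{\left(G,r \right)} = -1 + 1 = 0$)
$X{\left(S \right)} = 6 - S$ ($X{\left(S \right)} = 2 - \left(S - 4\right) = 2 - \left(-4 + S\right) = 6 - S$)
$X{\left(T{\left(1,0 \right)} \right)} \left(-18\right) \left(-21\right) = \left(6 - 0\right) \left(-18\right) \left(-21\right) = \left(6 + 0\right) \left(-18\right) \left(-21\right) = 6 \left(-18\right) \left(-21\right) = \left(-108\right) \left(-21\right) = 2268$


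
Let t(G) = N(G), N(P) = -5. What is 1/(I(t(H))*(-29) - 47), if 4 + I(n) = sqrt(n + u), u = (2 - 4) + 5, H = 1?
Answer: I/(29*sqrt(2) + 69*I) ≈ 0.010709 + 0.0063654*I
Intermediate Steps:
t(G) = -5
u = 3 (u = -2 + 5 = 3)
I(n) = -4 + sqrt(3 + n) (I(n) = -4 + sqrt(n + 3) = -4 + sqrt(3 + n))
1/(I(t(H))*(-29) - 47) = 1/((-4 + sqrt(3 - 5))*(-29) - 47) = 1/((-4 + sqrt(-2))*(-29) - 47) = 1/((-4 + I*sqrt(2))*(-29) - 47) = 1/((116 - 29*I*sqrt(2)) - 47) = 1/(69 - 29*I*sqrt(2))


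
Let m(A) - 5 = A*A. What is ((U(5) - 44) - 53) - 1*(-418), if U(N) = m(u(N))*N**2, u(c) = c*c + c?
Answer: 22946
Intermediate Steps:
u(c) = c + c**2 (u(c) = c**2 + c = c + c**2)
m(A) = 5 + A**2 (m(A) = 5 + A*A = 5 + A**2)
U(N) = N**2*(5 + N**2*(1 + N)**2) (U(N) = (5 + (N*(1 + N))**2)*N**2 = (5 + N**2*(1 + N)**2)*N**2 = N**2*(5 + N**2*(1 + N)**2))
((U(5) - 44) - 53) - 1*(-418) = ((5**2*(5 + 5**2*(1 + 5)**2) - 44) - 53) - 1*(-418) = ((25*(5 + 25*6**2) - 44) - 53) + 418 = ((25*(5 + 25*36) - 44) - 53) + 418 = ((25*(5 + 900) - 44) - 53) + 418 = ((25*905 - 44) - 53) + 418 = ((22625 - 44) - 53) + 418 = (22581 - 53) + 418 = 22528 + 418 = 22946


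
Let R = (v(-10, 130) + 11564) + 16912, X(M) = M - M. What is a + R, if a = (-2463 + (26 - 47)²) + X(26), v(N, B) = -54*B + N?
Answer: 19424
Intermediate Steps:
X(M) = 0
v(N, B) = N - 54*B
R = 21446 (R = ((-10 - 54*130) + 11564) + 16912 = ((-10 - 7020) + 11564) + 16912 = (-7030 + 11564) + 16912 = 4534 + 16912 = 21446)
a = -2022 (a = (-2463 + (26 - 47)²) + 0 = (-2463 + (-21)²) + 0 = (-2463 + 441) + 0 = -2022 + 0 = -2022)
a + R = -2022 + 21446 = 19424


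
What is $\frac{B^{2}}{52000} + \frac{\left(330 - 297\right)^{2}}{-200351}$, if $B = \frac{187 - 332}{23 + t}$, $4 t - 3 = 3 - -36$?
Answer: $- \frac{2373535729}{467675332280} \approx -0.0050752$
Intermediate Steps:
$t = \frac{21}{2}$ ($t = \frac{3}{4} + \frac{3 - -36}{4} = \frac{3}{4} + \frac{3 + 36}{4} = \frac{3}{4} + \frac{1}{4} \cdot 39 = \frac{3}{4} + \frac{39}{4} = \frac{21}{2} \approx 10.5$)
$B = - \frac{290}{67}$ ($B = \frac{187 - 332}{23 + \frac{21}{2}} = - \frac{145}{\frac{67}{2}} = \left(-145\right) \frac{2}{67} = - \frac{290}{67} \approx -4.3284$)
$\frac{B^{2}}{52000} + \frac{\left(330 - 297\right)^{2}}{-200351} = \frac{\left(- \frac{290}{67}\right)^{2}}{52000} + \frac{\left(330 - 297\right)^{2}}{-200351} = \frac{84100}{4489} \cdot \frac{1}{52000} + 33^{2} \left(- \frac{1}{200351}\right) = \frac{841}{2334280} + 1089 \left(- \frac{1}{200351}\right) = \frac{841}{2334280} - \frac{1089}{200351} = - \frac{2373535729}{467675332280}$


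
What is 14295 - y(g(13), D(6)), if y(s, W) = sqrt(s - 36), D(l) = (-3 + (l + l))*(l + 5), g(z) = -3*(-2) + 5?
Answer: 14295 - 5*I ≈ 14295.0 - 5.0*I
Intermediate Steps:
g(z) = 11 (g(z) = 6 + 5 = 11)
D(l) = (-3 + 2*l)*(5 + l)
y(s, W) = sqrt(-36 + s)
14295 - y(g(13), D(6)) = 14295 - sqrt(-36 + 11) = 14295 - sqrt(-25) = 14295 - 5*I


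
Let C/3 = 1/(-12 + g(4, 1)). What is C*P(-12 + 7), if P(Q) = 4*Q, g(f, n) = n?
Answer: 60/11 ≈ 5.4545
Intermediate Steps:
C = -3/11 (C = 3/(-12 + 1) = 3/(-11) = 3*(-1/11) = -3/11 ≈ -0.27273)
C*P(-12 + 7) = -12*(-12 + 7)/11 = -12*(-5)/11 = -3/11*(-20) = 60/11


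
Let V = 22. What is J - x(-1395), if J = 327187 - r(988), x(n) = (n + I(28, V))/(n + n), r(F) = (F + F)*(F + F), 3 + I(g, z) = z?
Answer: -4990458343/1395 ≈ -3.5774e+6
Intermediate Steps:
I(g, z) = -3 + z
r(F) = 4*F² (r(F) = (2*F)*(2*F) = 4*F²)
x(n) = (19 + n)/(2*n) (x(n) = (n + (-3 + 22))/(n + n) = (n + 19)/((2*n)) = (19 + n)*(1/(2*n)) = (19 + n)/(2*n))
J = -3577389 (J = 327187 - 4*988² = 327187 - 4*976144 = 327187 - 1*3904576 = 327187 - 3904576 = -3577389)
J - x(-1395) = -3577389 - (19 - 1395)/(2*(-1395)) = -3577389 - (-1)*(-1376)/(2*1395) = -3577389 - 1*688/1395 = -3577389 - 688/1395 = -4990458343/1395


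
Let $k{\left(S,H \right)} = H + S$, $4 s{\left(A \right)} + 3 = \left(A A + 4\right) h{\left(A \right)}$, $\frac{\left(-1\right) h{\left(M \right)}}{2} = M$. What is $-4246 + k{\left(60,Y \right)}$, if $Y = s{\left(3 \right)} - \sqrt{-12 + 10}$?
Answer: $- \frac{16825}{4} - i \sqrt{2} \approx -4206.3 - 1.4142 i$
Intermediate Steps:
$h{\left(M \right)} = - 2 M$
$s{\left(A \right)} = - \frac{3}{4} - \frac{A \left(4 + A^{2}\right)}{2}$ ($s{\left(A \right)} = - \frac{3}{4} + \frac{\left(A A + 4\right) \left(- 2 A\right)}{4} = - \frac{3}{4} + \frac{\left(A^{2} + 4\right) \left(- 2 A\right)}{4} = - \frac{3}{4} + \frac{\left(4 + A^{2}\right) \left(- 2 A\right)}{4} = - \frac{3}{4} + \frac{\left(-2\right) A \left(4 + A^{2}\right)}{4} = - \frac{3}{4} - \frac{A \left(4 + A^{2}\right)}{2}$)
$Y = - \frac{81}{4} - i \sqrt{2}$ ($Y = \left(- \frac{3}{4} - 6 - \frac{3^{3}}{2}\right) - \sqrt{-12 + 10} = \left(- \frac{3}{4} - 6 - \frac{27}{2}\right) - \sqrt{-2} = \left(- \frac{3}{4} - 6 - \frac{27}{2}\right) - i \sqrt{2} = - \frac{81}{4} - i \sqrt{2} \approx -20.25 - 1.4142 i$)
$-4246 + k{\left(60,Y \right)} = -4246 + \left(\left(- \frac{81}{4} - i \sqrt{2}\right) + 60\right) = -4246 + \left(\frac{159}{4} - i \sqrt{2}\right) = - \frac{16825}{4} - i \sqrt{2}$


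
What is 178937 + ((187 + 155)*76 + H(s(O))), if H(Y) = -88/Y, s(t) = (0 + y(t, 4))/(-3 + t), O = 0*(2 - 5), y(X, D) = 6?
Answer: 204973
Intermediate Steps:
O = 0 (O = 0*(-3) = 0)
s(t) = 6/(-3 + t) (s(t) = (0 + 6)/(-3 + t) = 6/(-3 + t))
178937 + ((187 + 155)*76 + H(s(O))) = 178937 + ((187 + 155)*76 - 88/(6/(-3 + 0))) = 178937 + (342*76 - 88/(6/(-3))) = 178937 + (25992 - 88/(6*(-⅓))) = 178937 + (25992 - 88/(-2)) = 178937 + (25992 - 88*(-½)) = 178937 + (25992 + 44) = 178937 + 26036 = 204973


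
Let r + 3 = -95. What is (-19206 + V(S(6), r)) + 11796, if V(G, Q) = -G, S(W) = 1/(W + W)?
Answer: -88921/12 ≈ -7410.1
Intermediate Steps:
S(W) = 1/(2*W)
r = -98 (r = -3 - 95 = -98)
(-19206 + V(S(6), r)) + 11796 = (-19206 - 1/(2*6)) + 11796 = (-19206 - 1*1/12) + 11796 = (-19206 - 1/12) + 11796 = -230473/12 + 11796 = -88921/12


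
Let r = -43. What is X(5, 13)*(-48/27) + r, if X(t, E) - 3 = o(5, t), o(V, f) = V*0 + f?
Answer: -515/9 ≈ -57.222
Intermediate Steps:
o(V, f) = f (o(V, f) = 0 + f = f)
X(t, E) = 3 + t
X(5, 13)*(-48/27) + r = (3 + 5)*(-48/27) - 43 = 8*(-48*1/27) - 43 = 8*(-16/9) - 43 = -128/9 - 43 = -515/9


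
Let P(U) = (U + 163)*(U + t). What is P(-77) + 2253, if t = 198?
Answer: 12659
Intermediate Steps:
P(U) = (163 + U)*(198 + U) (P(U) = (U + 163)*(U + 198) = (163 + U)*(198 + U))
P(-77) + 2253 = (32274 + (-77)² + 361*(-77)) + 2253 = (32274 + 5929 - 27797) + 2253 = 10406 + 2253 = 12659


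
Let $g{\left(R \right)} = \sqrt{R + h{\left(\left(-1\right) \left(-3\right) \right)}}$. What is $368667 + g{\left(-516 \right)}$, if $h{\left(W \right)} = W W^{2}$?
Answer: $368667 + i \sqrt{489} \approx 3.6867 \cdot 10^{5} + 22.113 i$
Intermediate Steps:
$h{\left(W \right)} = W^{3}$
$g{\left(R \right)} = \sqrt{27 + R}$ ($g{\left(R \right)} = \sqrt{R + \left(\left(-1\right) \left(-3\right)\right)^{3}} = \sqrt{R + 3^{3}} = \sqrt{R + 27} = \sqrt{27 + R}$)
$368667 + g{\left(-516 \right)} = 368667 + \sqrt{27 - 516} = 368667 + \sqrt{-489} = 368667 + i \sqrt{489}$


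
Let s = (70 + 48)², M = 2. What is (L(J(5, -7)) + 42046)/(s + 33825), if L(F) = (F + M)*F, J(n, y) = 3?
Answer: 42061/47749 ≈ 0.88088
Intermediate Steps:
L(F) = F*(2 + F) (L(F) = (F + 2)*F = (2 + F)*F = F*(2 + F))
s = 13924 (s = 118² = 13924)
(L(J(5, -7)) + 42046)/(s + 33825) = (3*(2 + 3) + 42046)/(13924 + 33825) = (3*5 + 42046)/47749 = (15 + 42046)*(1/47749) = 42061*(1/47749) = 42061/47749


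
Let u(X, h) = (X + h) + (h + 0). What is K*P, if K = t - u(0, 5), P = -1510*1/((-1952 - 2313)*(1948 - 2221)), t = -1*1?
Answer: 3322/232869 ≈ 0.014266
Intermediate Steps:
t = -1
u(X, h) = X + 2*h (u(X, h) = (X + h) + h = X + 2*h)
P = -302/232869 (P = -1510/((-4265*(-273))) = -1510/1164345 = -1510*1/1164345 = -302/232869 ≈ -0.0012969)
K = -11 (K = -1 - (0 + 2*5) = -1 - (0 + 10) = -1 - 1*10 = -1 - 10 = -11)
K*P = -11*(-302/232869) = 3322/232869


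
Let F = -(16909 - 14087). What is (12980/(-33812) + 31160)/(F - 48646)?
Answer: -263392235/435059004 ≈ -0.60542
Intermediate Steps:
F = -2822 (F = -1*2822 = -2822)
(12980/(-33812) + 31160)/(F - 48646) = (12980/(-33812) + 31160)/(-2822 - 48646) = (12980*(-1/33812) + 31160)/(-51468) = (-3245/8453 + 31160)*(-1/51468) = (263392235/8453)*(-1/51468) = -263392235/435059004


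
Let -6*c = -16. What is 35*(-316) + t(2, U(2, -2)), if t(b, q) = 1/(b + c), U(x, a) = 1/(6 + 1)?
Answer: -154837/14 ≈ -11060.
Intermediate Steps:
c = 8/3 (c = -⅙*(-16) = 8/3 ≈ 2.6667)
U(x, a) = ⅐ (U(x, a) = 1/7 = ⅐)
t(b, q) = 1/(8/3 + b) (t(b, q) = 1/(b + 8/3) = 1/(8/3 + b))
35*(-316) + t(2, U(2, -2)) = 35*(-316) + 3/(8 + 3*2) = -11060 + 3/(8 + 6) = -11060 + 3/14 = -154837/14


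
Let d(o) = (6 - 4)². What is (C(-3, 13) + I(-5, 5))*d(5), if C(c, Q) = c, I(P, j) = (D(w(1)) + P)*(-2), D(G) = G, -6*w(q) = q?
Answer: 88/3 ≈ 29.333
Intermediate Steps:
w(q) = -q/6
I(P, j) = ⅓ - 2*P (I(P, j) = (-⅙*1 + P)*(-2) = (-⅙ + P)*(-2) = ⅓ - 2*P)
d(o) = 4 (d(o) = 2² = 4)
(C(-3, 13) + I(-5, 5))*d(5) = (-3 + (⅓ - 2*(-5)))*4 = (-3 + (⅓ + 10))*4 = (-3 + 31/3)*4 = (22/3)*4 = 88/3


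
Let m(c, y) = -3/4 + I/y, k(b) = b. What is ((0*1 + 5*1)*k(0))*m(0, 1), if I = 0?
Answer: 0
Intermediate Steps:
m(c, y) = -¾ (m(c, y) = -3/4 + 0/y = -3*¼ + 0 = -¾ + 0 = -¾)
((0*1 + 5*1)*k(0))*m(0, 1) = ((0*1 + 5*1)*0)*(-¾) = ((0 + 5)*0)*(-¾) = (5*0)*(-¾) = 0*(-¾) = 0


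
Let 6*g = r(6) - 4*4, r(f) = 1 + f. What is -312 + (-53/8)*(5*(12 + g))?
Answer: -10557/16 ≈ -659.81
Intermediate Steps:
g = -3/2 (g = ((1 + 6) - 4*4)/6 = (7 - 16)/6 = (1/6)*(-9) = -3/2 ≈ -1.5000)
-312 + (-53/8)*(5*(12 + g)) = -312 + (-53/8)*(5*(12 - 3/2)) = -312 + (-53*1/8)*(5*(21/2)) = -312 - 53/8*105/2 = -312 - 5565/16 = -10557/16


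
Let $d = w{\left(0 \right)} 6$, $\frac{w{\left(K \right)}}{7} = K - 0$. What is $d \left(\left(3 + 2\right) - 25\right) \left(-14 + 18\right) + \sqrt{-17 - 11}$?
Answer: $2 i \sqrt{7} \approx 5.2915 i$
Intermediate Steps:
$w{\left(K \right)} = 7 K$ ($w{\left(K \right)} = 7 \left(K - 0\right) = 7 \left(K + 0\right) = 7 K$)
$d = 0$ ($d = 7 \cdot 0 \cdot 6 = 0 \cdot 6 = 0$)
$d \left(\left(3 + 2\right) - 25\right) \left(-14 + 18\right) + \sqrt{-17 - 11} = 0 \left(\left(3 + 2\right) - 25\right) \left(-14 + 18\right) + \sqrt{-17 - 11} = 0 \left(5 - 25\right) 4 + \sqrt{-28} = 0 \left(\left(-20\right) 4\right) + 2 i \sqrt{7} = 0 \left(-80\right) + 2 i \sqrt{7} = 0 + 2 i \sqrt{7} = 2 i \sqrt{7}$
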